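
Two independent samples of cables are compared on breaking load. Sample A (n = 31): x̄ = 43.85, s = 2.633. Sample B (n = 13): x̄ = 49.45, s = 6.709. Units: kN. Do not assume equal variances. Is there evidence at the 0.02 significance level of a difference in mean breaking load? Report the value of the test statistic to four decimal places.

-2.9168

Let group 1 = sample A, group 2 = sample B. H0: μ_1 = μ_2; H1: μ_1 ≠ μ_2 (Welch's two-sample t-test, two-sided).
t = (x̄_1 − x̄_2)/√(s_1²/n_1 + s_2²/n_2) = (43.85 − 49.45)/√(2.633²/31 + 6.709²/13) = -2.9168
Welch–Satterthwaite df ≈ 13.58
Two-sided p-value ≈ 0.0116
Since p ≈ 0.0116 < α = 0.02, reject H0; the data support H1.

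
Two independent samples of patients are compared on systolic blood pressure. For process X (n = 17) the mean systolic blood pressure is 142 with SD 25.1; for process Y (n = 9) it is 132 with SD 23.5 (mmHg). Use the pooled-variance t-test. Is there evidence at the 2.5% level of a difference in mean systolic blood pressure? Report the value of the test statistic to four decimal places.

Let group 1 = process X, group 2 = process Y. H0: μ_1 = μ_2; H1: μ_1 ≠ μ_2 (two-sample pooled-variance t-test, two-sided).
s_p² = [(17−1)·25.1² + (9−1)·23.5²]/(17+9−2) = 604.09
t = (142 − 132)/√[604.09·(1/17 + 1/9)] = 0.9870
df = n₁ + n₂ − 2 = 24
Two-sided p-value ≈ 0.3335
Since p ≈ 0.3335 > α = 0.025, fail to reject H0; the data do not provide sufficient evidence against H0.

0.9870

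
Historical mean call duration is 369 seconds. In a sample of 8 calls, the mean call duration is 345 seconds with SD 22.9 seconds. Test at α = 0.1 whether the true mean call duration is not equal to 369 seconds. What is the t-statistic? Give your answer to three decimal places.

-2.964

H0: μ = 369; H1: μ ≠ 369 (one-sample t-test, two-sided).
t = (x̄ − μ₀)/(s/√n) = (345 − 369)/(22.9/√8) = -2.964
df = n − 1 = 7
Two-sided p-value ≈ 0.0210
Since p ≈ 0.0210 < α = 0.1, reject H0; the data support H1.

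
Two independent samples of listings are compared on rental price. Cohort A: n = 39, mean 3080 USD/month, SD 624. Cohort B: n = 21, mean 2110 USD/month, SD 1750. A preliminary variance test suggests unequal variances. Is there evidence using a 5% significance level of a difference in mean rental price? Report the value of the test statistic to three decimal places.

Let group 1 = cohort A, group 2 = cohort B. H0: μ_1 = μ_2; H1: μ_1 ≠ μ_2 (Welch's two-sample t-test, two-sided).
t = (x̄_1 − x̄_2)/√(s_1²/n_1 + s_2²/n_2) = (3080 − 2110)/√(624²/39 + 1750²/21) = 2.457
Welch–Satterthwaite df ≈ 22.78
Two-sided p-value ≈ 0.0220
Since p ≈ 0.0220 < α = 0.05, reject H0; the data support H1.

2.457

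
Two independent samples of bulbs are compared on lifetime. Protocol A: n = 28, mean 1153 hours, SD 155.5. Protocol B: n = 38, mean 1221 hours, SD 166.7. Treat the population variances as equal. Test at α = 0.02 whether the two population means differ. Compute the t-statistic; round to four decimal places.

Let group 1 = protocol A, group 2 = protocol B. H0: μ_1 = μ_2; H1: μ_1 ≠ μ_2 (two-sample pooled-variance t-test, two-sided).
s_p² = [(28−1)·155.5² + (38−1)·166.7²]/(28+38−2) = 26266.5
t = (1153 − 1221)/√[26266.5·(1/28 + 1/38)] = -1.6846
df = n₁ + n₂ − 2 = 64
Two-sided p-value ≈ 0.097
Since p ≈ 0.097 > α = 0.02, fail to reject H0; the data do not provide sufficient evidence against H0.

-1.6846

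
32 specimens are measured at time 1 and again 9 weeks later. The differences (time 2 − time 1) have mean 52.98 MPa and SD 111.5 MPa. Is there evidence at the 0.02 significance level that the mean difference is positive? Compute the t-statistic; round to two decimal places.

2.69

H0: μ_d = 0; H1: μ_d > 0 (paired t-test on the differences, right-tailed).
t = d̄/(s_d/√n) = 52.98/(111.5/√32) = 2.69
df = n − 1 = 31
p-value = P(T ≥ 2.69) ≈ 0.0057
Since p ≈ 0.0057 < α = 0.02, reject H0; the evidence is statistically significant.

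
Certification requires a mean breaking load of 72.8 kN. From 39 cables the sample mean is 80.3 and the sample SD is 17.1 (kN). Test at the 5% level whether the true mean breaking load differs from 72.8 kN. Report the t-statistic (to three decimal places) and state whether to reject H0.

t = 2.739; reject H0

H0: μ = 72.8; H1: μ ≠ 72.8 (one-sample t-test, two-sided).
t = (x̄ − μ₀)/(s/√n) = (80.3 − 72.8)/(17.1/√39) = 2.739
df = n − 1 = 38
Two-sided p-value ≈ 0.009
Since p ≈ 0.009 < α = 0.05, reject H0; the data support H1.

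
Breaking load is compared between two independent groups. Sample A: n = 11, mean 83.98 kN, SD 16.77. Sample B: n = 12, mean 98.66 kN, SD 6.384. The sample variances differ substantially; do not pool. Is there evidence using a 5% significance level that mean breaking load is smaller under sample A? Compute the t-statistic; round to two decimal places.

Let group 1 = sample A, group 2 = sample B. H0: μ_1 = μ_2; H1: μ_1 < μ_2 (Welch's two-sample t-test, left-tailed).
t = (x̄_1 − x̄_2)/√(s_1²/n_1 + s_2²/n_2) = (83.98 − 98.66)/√(16.77²/11 + 6.384²/12) = -2.73
Welch–Satterthwaite df ≈ 12.63
p-value = P(T ≤ -2.73) ≈ 0.0088
Since p ≈ 0.0088 < α = 0.05, reject H0; the data support H1.

-2.73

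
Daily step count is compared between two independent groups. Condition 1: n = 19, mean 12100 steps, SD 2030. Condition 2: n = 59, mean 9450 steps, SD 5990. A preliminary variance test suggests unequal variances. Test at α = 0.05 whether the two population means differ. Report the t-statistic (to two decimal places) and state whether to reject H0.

t = 2.92; reject H0

Let group 1 = condition 1, group 2 = condition 2. H0: μ_1 = μ_2; H1: μ_1 ≠ μ_2 (Welch's two-sample t-test, two-sided).
t = (x̄_1 − x̄_2)/√(s_1²/n_1 + s_2²/n_2) = (12100 − 9450)/√(2030²/19 + 5990²/59) = 2.92
Welch–Satterthwaite df ≈ 75.72
Two-sided p-value ≈ 0.0046
Since p ≈ 0.0046 < α = 0.05, reject H0; the evidence is statistically significant.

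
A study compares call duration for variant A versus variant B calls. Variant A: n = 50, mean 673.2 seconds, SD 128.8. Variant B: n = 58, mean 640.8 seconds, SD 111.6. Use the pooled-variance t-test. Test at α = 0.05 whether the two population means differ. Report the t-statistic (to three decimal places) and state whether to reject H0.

Let group 1 = variant A, group 2 = variant B. H0: μ_1 = μ_2; H1: μ_1 ≠ μ_2 (two-sample pooled-variance t-test, two-sided).
s_p² = [(50−1)·128.8² + (58−1)·111.6²]/(50+58−2) = 14366
t = (673.2 − 640.8)/√[14366·(1/50 + 1/58)] = 1.401
df = n₁ + n₂ − 2 = 106
Two-sided p-value ≈ 0.164
Since p ≈ 0.164 > α = 0.05, fail to reject H0; the evidence is not statistically significant.

t = 1.401; fail to reject H0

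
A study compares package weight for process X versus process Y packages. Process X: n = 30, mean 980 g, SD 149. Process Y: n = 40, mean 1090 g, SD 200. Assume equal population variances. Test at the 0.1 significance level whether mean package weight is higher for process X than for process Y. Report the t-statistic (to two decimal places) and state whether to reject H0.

Let group 1 = process X, group 2 = process Y. H0: μ_1 = μ_2; H1: μ_1 > μ_2 (two-sample pooled-variance t-test, right-tailed).
s_p² = [(30−1)·149² + (40−1)·200²]/(30+40−2) = 32409.2
t = (980 − 1090)/√[32409.2·(1/30 + 1/40)] = -2.53
df = n₁ + n₂ − 2 = 68
p-value = P(T ≥ -2.53) ≈ 0.993
Since p ≈ 0.993 > α = 0.1, fail to reject H0; the data do not provide sufficient evidence against H0.

t = -2.53; fail to reject H0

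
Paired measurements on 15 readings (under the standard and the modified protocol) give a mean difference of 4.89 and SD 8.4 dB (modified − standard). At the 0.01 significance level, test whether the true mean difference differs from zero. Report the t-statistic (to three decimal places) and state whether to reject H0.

t = 2.255; fail to reject H0

H0: μ_d = 0; H1: μ_d ≠ 0 (paired t-test on the differences, two-sided).
t = d̄/(s_d/√n) = 4.89/(8.4/√15) = 2.255
df = n − 1 = 14
Two-sided p-value ≈ 0.041
Since p ≈ 0.041 > α = 0.01, fail to reject H0; the evidence is not statistically significant.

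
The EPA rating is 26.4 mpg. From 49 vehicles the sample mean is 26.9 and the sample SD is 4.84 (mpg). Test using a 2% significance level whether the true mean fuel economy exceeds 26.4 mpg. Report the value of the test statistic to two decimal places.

H0: μ = 26.4; H1: μ > 26.4 (one-sample t-test, right-tailed).
t = (x̄ − μ₀)/(s/√n) = (26.9 − 26.4)/(4.84/√49) = 0.72
df = n − 1 = 48
p-value = P(T ≥ 0.72) ≈ 0.237
Since p ≈ 0.237 > α = 0.02, fail to reject H0; the evidence is not statistically significant.

0.72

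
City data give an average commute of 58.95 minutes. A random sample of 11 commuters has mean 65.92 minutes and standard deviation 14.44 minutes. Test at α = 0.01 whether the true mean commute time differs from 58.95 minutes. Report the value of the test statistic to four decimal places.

H0: μ = 58.95; H1: μ ≠ 58.95 (one-sample t-test, two-sided).
t = (x̄ − μ₀)/(s/√n) = (65.92 − 58.95)/(14.44/√11) = 1.6009
df = n − 1 = 10
Two-sided p-value ≈ 0.1405
Since p ≈ 0.1405 > α = 0.01, fail to reject H0; the evidence is not statistically significant.

1.6009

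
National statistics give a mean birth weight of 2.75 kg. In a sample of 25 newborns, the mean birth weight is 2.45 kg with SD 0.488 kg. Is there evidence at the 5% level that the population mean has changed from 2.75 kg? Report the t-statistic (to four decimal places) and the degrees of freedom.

H0: μ = 2.75; H1: μ ≠ 2.75 (one-sample t-test, two-sided).
t = (x̄ − μ₀)/(s/√n) = (2.45 − 2.75)/(0.488/√25) = -3.0738
df = n − 1 = 24
Two-sided p-value ≈ 0.0052
Since p ≈ 0.0052 < α = 0.05, reject H0; the data support H1.

t = -3.0738, df = 24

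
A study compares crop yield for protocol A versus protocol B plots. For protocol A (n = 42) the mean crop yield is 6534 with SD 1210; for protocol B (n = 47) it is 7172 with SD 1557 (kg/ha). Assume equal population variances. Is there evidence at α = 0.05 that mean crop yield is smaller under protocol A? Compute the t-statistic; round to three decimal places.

-2.140

Let group 1 = protocol A, group 2 = protocol B. H0: μ_1 = μ_2; H1: μ_1 < μ_2 (two-sample pooled-variance t-test, left-tailed).
s_p² = [(42−1)·1210² + (47−1)·1557²]/(42+47−2) = 1971760
t = (6534 − 7172)/√[1971760·(1/42 + 1/47)] = -2.140
df = n₁ + n₂ − 2 = 87
p-value = P(T ≤ -2.140) ≈ 0.018
Since p ≈ 0.018 < α = 0.05, reject H0; the data support H1.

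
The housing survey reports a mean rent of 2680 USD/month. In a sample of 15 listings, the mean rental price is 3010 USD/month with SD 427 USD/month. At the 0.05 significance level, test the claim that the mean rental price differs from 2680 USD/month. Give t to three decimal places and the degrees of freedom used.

t = 2.993, df = 14

H0: μ = 2680; H1: μ ≠ 2680 (one-sample t-test, two-sided).
t = (x̄ − μ₀)/(s/√n) = (3010 − 2680)/(427/√15) = 2.993
df = n − 1 = 14
Two-sided p-value ≈ 0.010
Since p ≈ 0.010 < α = 0.05, reject H0; the evidence is statistically significant.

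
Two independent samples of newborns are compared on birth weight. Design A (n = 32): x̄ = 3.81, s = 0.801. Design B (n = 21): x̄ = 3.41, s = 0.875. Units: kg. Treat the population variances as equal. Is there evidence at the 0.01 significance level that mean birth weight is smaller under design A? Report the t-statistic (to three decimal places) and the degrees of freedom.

t = 1.714, df = 51

Let group 1 = design A, group 2 = design B. H0: μ_1 = μ_2; H1: μ_1 < μ_2 (two-sample pooled-variance t-test, left-tailed).
s_p² = [(32−1)·0.801² + (21−1)·0.875²]/(32+21−2) = 0.690238
t = (3.81 − 3.41)/√[0.690238·(1/32 + 1/21)] = 1.714
df = n₁ + n₂ − 2 = 51
p-value = P(T ≤ 1.714) ≈ 0.954
Since p ≈ 0.954 > α = 0.01, fail to reject H0; the evidence is not statistically significant.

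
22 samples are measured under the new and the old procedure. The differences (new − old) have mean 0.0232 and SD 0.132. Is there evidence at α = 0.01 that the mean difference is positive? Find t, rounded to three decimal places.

H0: μ_d = 0; H1: μ_d > 0 (paired t-test on the differences, right-tailed).
t = d̄/(s_d/√n) = 0.0232/(0.132/√22) = 0.824
df = n − 1 = 21
p-value = P(T ≥ 0.824) ≈ 0.2095
Since p ≈ 0.2095 > α = 0.01, fail to reject H0; the data do not provide sufficient evidence against H0.

0.824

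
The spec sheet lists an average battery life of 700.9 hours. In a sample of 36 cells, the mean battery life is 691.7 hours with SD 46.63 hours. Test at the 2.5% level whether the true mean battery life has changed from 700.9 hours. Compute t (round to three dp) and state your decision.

t = -1.184; fail to reject H0

H0: μ = 700.9; H1: μ ≠ 700.9 (one-sample t-test, two-sided).
t = (x̄ − μ₀)/(s/√n) = (691.7 − 700.9)/(46.63/√36) = -1.184
df = n − 1 = 35
Two-sided p-value ≈ 0.244
Since p ≈ 0.244 > α = 0.025, fail to reject H0; the data do not provide sufficient evidence against H0.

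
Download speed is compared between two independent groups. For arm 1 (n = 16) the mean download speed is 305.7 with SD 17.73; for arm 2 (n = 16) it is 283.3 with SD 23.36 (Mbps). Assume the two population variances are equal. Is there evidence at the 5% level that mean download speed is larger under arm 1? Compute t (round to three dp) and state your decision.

Let group 1 = arm 1, group 2 = arm 2. H0: μ_1 = μ_2; H1: μ_1 > μ_2 (two-sample pooled-variance t-test, right-tailed).
s_p² = [(16−1)·17.73² + (16−1)·23.36²]/(16+16−2) = 430.021
t = (305.7 − 283.3)/√[430.021·(1/16 + 1/16)] = 3.055
df = n₁ + n₂ − 2 = 30
p-value = P(T ≥ 3.055) ≈ 0.0023
Since p ≈ 0.0023 < α = 0.05, reject H0; the data support H1.

t = 3.055; reject H0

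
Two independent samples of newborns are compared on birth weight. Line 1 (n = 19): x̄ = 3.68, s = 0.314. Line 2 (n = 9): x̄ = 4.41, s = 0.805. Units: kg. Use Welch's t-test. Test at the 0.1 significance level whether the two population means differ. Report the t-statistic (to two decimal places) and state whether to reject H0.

t = -2.63; reject H0

Let group 1 = line 1, group 2 = line 2. H0: μ_1 = μ_2; H1: μ_1 ≠ μ_2 (Welch's two-sample t-test, two-sided).
t = (x̄_1 − x̄_2)/√(s_1²/n_1 + s_2²/n_2) = (3.68 − 4.41)/√(0.314²/19 + 0.805²/9) = -2.63
Welch–Satterthwaite df ≈ 9.17
Two-sided p-value ≈ 0.0271
Since p ≈ 0.0271 < α = 0.1, reject H0; the data support H1.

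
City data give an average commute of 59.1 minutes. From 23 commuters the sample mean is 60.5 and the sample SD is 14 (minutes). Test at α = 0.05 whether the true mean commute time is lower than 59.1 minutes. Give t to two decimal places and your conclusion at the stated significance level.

H0: μ = 59.1; H1: μ < 59.1 (one-sample t-test, left-tailed).
t = (x̄ − μ₀)/(s/√n) = (60.5 − 59.1)/(14/√23) = 0.48
df = n − 1 = 22
p-value = P(T ≤ 0.48) ≈ 0.6819
Since p ≈ 0.6819 > α = 0.05, fail to reject H0; the data do not provide sufficient evidence against H0.

t = 0.48; fail to reject H0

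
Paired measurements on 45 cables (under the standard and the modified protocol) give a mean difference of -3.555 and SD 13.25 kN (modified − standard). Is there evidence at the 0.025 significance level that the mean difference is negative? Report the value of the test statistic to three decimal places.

H0: μ_d = 0; H1: μ_d < 0 (paired t-test on the differences, left-tailed).
t = d̄/(s_d/√n) = -3.555/(13.25/√45) = -1.800
df = n − 1 = 44
p-value = P(T ≤ -1.800) ≈ 0.0394
Since p ≈ 0.0394 > α = 0.025, fail to reject H0; the data do not provide sufficient evidence against H0.

-1.800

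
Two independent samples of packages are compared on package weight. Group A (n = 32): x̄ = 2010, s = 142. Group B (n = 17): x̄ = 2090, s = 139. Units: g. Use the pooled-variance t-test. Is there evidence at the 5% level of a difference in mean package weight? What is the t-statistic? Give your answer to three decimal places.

Let group 1 = group A, group 2 = group B. H0: μ_1 = μ_2; H1: μ_1 ≠ μ_2 (two-sample pooled-variance t-test, two-sided).
s_p² = [(32−1)·142² + (17−1)·139²]/(32+17−2) = 19877
t = (2010 − 2090)/√[19877·(1/32 + 1/17)] = -1.891
df = n₁ + n₂ − 2 = 47
Two-sided p-value ≈ 0.065
Since p ≈ 0.065 > α = 0.05, fail to reject H0; the data do not provide sufficient evidence against H0.

-1.891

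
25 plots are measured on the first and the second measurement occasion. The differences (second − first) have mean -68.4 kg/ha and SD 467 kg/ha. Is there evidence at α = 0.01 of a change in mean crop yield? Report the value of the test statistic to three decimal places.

-0.732

H0: μ_d = 0; H1: μ_d ≠ 0 (paired t-test on the differences, two-sided).
t = d̄/(s_d/√n) = -68.4/(467/√25) = -0.732
df = n − 1 = 24
Two-sided p-value ≈ 0.4711
Since p ≈ 0.4711 > α = 0.01, fail to reject H0; the evidence is not statistically significant.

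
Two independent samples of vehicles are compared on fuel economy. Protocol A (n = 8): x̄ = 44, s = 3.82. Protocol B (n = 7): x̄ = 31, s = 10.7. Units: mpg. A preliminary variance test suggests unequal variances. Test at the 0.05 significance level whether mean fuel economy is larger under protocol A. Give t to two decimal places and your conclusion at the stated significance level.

Let group 1 = protocol A, group 2 = protocol B. H0: μ_1 = μ_2; H1: μ_1 > μ_2 (Welch's two-sample t-test, right-tailed).
t = (x̄_1 − x̄_2)/√(s_1²/n_1 + s_2²/n_2) = (44 − 31)/√(3.82²/8 + 10.7²/7) = 3.05
Welch–Satterthwaite df ≈ 7.33
p-value = P(T ≥ 3.05) ≈ 0.009
Since p ≈ 0.009 < α = 0.05, reject H0; the data support H1.

t = 3.05; reject H0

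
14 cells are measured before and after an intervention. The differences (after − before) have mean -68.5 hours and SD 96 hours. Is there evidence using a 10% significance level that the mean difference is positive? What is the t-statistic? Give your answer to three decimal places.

-2.670

H0: μ_d = 0; H1: μ_d > 0 (paired t-test on the differences, right-tailed).
t = d̄/(s_d/√n) = -68.5/(96/√14) = -2.670
df = n − 1 = 13
p-value = P(T ≥ -2.670) ≈ 0.9904
Since p ≈ 0.9904 > α = 0.1, fail to reject H0; the evidence is not statistically significant.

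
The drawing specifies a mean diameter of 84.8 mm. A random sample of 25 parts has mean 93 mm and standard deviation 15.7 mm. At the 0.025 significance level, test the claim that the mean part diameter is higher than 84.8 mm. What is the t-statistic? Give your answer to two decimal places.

H0: μ = 84.8; H1: μ > 84.8 (one-sample t-test, right-tailed).
t = (x̄ − μ₀)/(s/√n) = (93 − 84.8)/(15.7/√25) = 2.61
df = n − 1 = 24
p-value = P(T ≥ 2.61) ≈ 0.0077
Since p ≈ 0.0077 < α = 0.025, reject H0; the data support H1.

2.61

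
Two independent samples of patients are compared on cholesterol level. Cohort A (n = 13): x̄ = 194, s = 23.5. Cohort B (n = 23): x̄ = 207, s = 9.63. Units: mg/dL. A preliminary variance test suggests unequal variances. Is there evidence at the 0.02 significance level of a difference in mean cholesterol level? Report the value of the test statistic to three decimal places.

Let group 1 = cohort A, group 2 = cohort B. H0: μ_1 = μ_2; H1: μ_1 ≠ μ_2 (Welch's two-sample t-test, two-sided).
t = (x̄_1 − x̄_2)/√(s_1²/n_1 + s_2²/n_2) = (194 − 207)/√(23.5²/13 + 9.63²/23) = -1.906
Welch–Satterthwaite df ≈ 14.32
Two-sided p-value ≈ 0.077
Since p ≈ 0.077 > α = 0.02, fail to reject H0; the evidence is not statistically significant.

-1.906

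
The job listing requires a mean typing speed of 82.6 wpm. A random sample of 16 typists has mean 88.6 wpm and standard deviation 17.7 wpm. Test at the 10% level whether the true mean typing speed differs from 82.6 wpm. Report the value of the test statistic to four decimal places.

1.3559

H0: μ = 82.6; H1: μ ≠ 82.6 (one-sample t-test, two-sided).
t = (x̄ − μ₀)/(s/√n) = (88.6 − 82.6)/(17.7/√16) = 1.3559
df = n − 1 = 15
Two-sided p-value ≈ 0.195
Since p ≈ 0.195 > α = 0.1, fail to reject H0; the data do not provide sufficient evidence against H0.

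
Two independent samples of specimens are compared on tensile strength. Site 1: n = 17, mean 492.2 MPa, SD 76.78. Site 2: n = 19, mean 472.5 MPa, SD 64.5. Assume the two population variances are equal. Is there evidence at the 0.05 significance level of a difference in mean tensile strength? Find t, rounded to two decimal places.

0.84

Let group 1 = site 1, group 2 = site 2. H0: μ_1 = μ_2; H1: μ_1 ≠ μ_2 (two-sample pooled-variance t-test, two-sided).
s_p² = [(17−1)·76.78² + (19−1)·64.5²]/(17+19−2) = 4976.68
t = (492.2 − 472.5)/√[4976.68·(1/17 + 1/19)] = 0.84
df = n₁ + n₂ − 2 = 34
Two-sided p-value ≈ 0.4087
Since p ≈ 0.4087 > α = 0.05, fail to reject H0; the data do not provide sufficient evidence against H0.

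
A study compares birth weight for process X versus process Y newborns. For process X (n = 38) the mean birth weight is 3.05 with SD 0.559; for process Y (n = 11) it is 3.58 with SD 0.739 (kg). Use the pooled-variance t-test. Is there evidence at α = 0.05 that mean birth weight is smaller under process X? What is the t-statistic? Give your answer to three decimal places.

Let group 1 = process X, group 2 = process Y. H0: μ_1 = μ_2; H1: μ_1 < μ_2 (two-sample pooled-variance t-test, left-tailed).
s_p² = [(38−1)·0.559² + (11−1)·0.739²]/(38+11−2) = 0.362192
t = (3.05 − 3.58)/√[0.362192·(1/38 + 1/11)] = -2.572
df = n₁ + n₂ − 2 = 47
p-value = P(T ≤ -2.572) ≈ 0.007
Since p ≈ 0.007 < α = 0.05, reject H0; the data support H1.

-2.572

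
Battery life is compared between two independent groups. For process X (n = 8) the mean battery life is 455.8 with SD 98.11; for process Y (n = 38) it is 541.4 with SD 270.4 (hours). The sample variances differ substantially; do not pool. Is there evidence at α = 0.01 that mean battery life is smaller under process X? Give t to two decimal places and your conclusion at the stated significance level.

Let group 1 = process X, group 2 = process Y. H0: μ_1 = μ_2; H1: μ_1 < μ_2 (Welch's two-sample t-test, left-tailed).
t = (x̄_1 − x̄_2)/√(s_1²/n_1 + s_2²/n_2) = (455.8 − 541.4)/√(98.11²/8 + 270.4²/38) = -1.53
Welch–Satterthwaite df ≈ 31.87
p-value = P(T ≤ -1.53) ≈ 0.0679
Since p ≈ 0.0679 > α = 0.01, fail to reject H0; the data do not provide sufficient evidence against H0.

t = -1.53; fail to reject H0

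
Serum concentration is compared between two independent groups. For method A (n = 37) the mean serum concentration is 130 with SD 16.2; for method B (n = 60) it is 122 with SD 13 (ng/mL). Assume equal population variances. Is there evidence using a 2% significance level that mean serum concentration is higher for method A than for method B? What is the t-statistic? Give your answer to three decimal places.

2.677

Let group 1 = method A, group 2 = method B. H0: μ_1 = μ_2; H1: μ_1 > μ_2 (two-sample pooled-variance t-test, right-tailed).
s_p² = [(37−1)·16.2² + (60−1)·13²]/(37+60−2) = 204.409
t = (130 − 122)/√[204.409·(1/37 + 1/60)] = 2.677
df = n₁ + n₂ − 2 = 95
p-value = P(T ≥ 2.677) ≈ 0.0044
Since p ≈ 0.0044 < α = 0.02, reject H0; the evidence is statistically significant.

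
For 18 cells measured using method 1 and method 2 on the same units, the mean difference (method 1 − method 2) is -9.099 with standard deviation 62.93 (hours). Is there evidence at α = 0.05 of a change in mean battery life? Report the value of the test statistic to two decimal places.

H0: μ_d = 0; H1: μ_d ≠ 0 (paired t-test on the differences, two-sided).
t = d̄/(s_d/√n) = -9.099/(62.93/√18) = -0.61
df = n − 1 = 17
Two-sided p-value ≈ 0.5477
Since p ≈ 0.5477 > α = 0.05, fail to reject H0; the data do not provide sufficient evidence against H0.

-0.61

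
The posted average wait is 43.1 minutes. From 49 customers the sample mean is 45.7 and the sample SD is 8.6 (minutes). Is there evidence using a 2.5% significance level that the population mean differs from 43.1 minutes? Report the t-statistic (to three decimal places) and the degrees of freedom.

H0: μ = 43.1; H1: μ ≠ 43.1 (one-sample t-test, two-sided).
t = (x̄ − μ₀)/(s/√n) = (45.7 − 43.1)/(8.6/√49) = 2.116
df = n − 1 = 48
Two-sided p-value ≈ 0.0395
Since p ≈ 0.0395 > α = 0.025, fail to reject H0; the evidence is not statistically significant.

t = 2.116, df = 48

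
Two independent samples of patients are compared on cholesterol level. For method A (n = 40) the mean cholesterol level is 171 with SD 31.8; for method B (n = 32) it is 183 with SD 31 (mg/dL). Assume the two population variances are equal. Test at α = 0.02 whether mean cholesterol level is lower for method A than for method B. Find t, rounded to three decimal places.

-1.609

Let group 1 = method A, group 2 = method B. H0: μ_1 = μ_2; H1: μ_1 < μ_2 (two-sample pooled-variance t-test, left-tailed).
s_p² = [(40−1)·31.8² + (32−1)·31²]/(40+32−2) = 988.991
t = (171 − 183)/√[988.991·(1/40 + 1/32)] = -1.609
df = n₁ + n₂ − 2 = 70
p-value = P(T ≤ -1.609) ≈ 0.0561
Since p ≈ 0.0561 > α = 0.02, fail to reject H0; the evidence is not statistically significant.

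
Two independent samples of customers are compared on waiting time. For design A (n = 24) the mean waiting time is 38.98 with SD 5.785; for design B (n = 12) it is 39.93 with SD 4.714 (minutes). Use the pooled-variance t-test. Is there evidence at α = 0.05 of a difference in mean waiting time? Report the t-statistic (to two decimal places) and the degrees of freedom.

Let group 1 = design A, group 2 = design B. H0: μ_1 = μ_2; H1: μ_1 ≠ μ_2 (two-sample pooled-variance t-test, two-sided).
s_p² = [(24−1)·5.785² + (12−1)·4.714²]/(24+12−2) = 29.8283
t = (38.98 − 39.93)/√[29.8283·(1/24 + 1/12)] = -0.49
df = n₁ + n₂ − 2 = 34
Two-sided p-value ≈ 0.626
Since p ≈ 0.626 > α = 0.05, fail to reject H0; the data do not provide sufficient evidence against H0.

t = -0.49, df = 34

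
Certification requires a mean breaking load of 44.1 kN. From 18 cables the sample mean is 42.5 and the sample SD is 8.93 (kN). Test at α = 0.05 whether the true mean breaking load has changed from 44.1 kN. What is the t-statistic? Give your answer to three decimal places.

H0: μ = 44.1; H1: μ ≠ 44.1 (one-sample t-test, two-sided).
t = (x̄ − μ₀)/(s/√n) = (42.5 − 44.1)/(8.93/√18) = -0.760
df = n − 1 = 17
Two-sided p-value ≈ 0.4576
Since p ≈ 0.4576 > α = 0.05, fail to reject H0; the data do not provide sufficient evidence against H0.

-0.760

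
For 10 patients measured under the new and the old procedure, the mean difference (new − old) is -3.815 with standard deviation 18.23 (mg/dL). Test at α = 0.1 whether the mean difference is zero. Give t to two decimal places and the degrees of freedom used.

H0: μ_d = 0; H1: μ_d ≠ 0 (paired t-test on the differences, two-sided).
t = d̄/(s_d/√n) = -3.815/(18.23/√10) = -0.66
df = n − 1 = 9
Two-sided p-value ≈ 0.5247
Since p ≈ 0.5247 > α = 0.1, fail to reject H0; the data do not provide sufficient evidence against H0.

t = -0.66, df = 9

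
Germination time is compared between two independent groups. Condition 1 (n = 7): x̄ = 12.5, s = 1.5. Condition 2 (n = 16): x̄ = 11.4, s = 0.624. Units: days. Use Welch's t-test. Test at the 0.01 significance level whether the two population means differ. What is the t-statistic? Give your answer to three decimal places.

Let group 1 = condition 1, group 2 = condition 2. H0: μ_1 = μ_2; H1: μ_1 ≠ μ_2 (Welch's two-sample t-test, two-sided).
t = (x̄_1 − x̄_2)/√(s_1²/n_1 + s_2²/n_2) = (12.5 − 11.4)/√(1.5²/7 + 0.624²/16) = 1.871
Welch–Satterthwaite df ≈ 6.93
Two-sided p-value ≈ 0.1040
Since p ≈ 0.1040 > α = 0.01, fail to reject H0; the evidence is not statistically significant.

1.871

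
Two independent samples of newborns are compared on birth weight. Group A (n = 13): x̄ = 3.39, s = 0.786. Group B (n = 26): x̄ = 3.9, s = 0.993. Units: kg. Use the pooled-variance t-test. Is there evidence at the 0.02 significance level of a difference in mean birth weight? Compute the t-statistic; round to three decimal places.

Let group 1 = group A, group 2 = group B. H0: μ_1 = μ_2; H1: μ_1 ≠ μ_2 (two-sample pooled-variance t-test, two-sided).
s_p² = [(13−1)·0.786² + (26−1)·0.993²]/(13+26−2) = 0.866616
t = (3.39 − 3.9)/√[0.866616·(1/13 + 1/26)] = -1.613
df = n₁ + n₂ − 2 = 37
Two-sided p-value ≈ 0.1153
Since p ≈ 0.1153 > α = 0.02, fail to reject H0; the evidence is not statistically significant.

-1.613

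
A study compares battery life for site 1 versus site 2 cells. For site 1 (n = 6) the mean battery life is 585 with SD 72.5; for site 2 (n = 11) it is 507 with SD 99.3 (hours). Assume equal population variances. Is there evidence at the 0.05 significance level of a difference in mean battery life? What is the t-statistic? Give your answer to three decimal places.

1.684

Let group 1 = site 1, group 2 = site 2. H0: μ_1 = μ_2; H1: μ_1 ≠ μ_2 (two-sample pooled-variance t-test, two-sided).
s_p² = [(6−1)·72.5² + (11−1)·99.3²]/(6+11−2) = 8325.74
t = (585 − 507)/√[8325.74·(1/6 + 1/11)] = 1.684
df = n₁ + n₂ − 2 = 15
Two-sided p-value ≈ 0.1128
Since p ≈ 0.1128 > α = 0.05, fail to reject H0; the data do not provide sufficient evidence against H0.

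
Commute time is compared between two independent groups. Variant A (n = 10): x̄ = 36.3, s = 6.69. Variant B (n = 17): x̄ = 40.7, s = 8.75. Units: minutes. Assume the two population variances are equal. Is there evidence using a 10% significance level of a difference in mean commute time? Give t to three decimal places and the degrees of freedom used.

Let group 1 = variant A, group 2 = variant B. H0: μ_1 = μ_2; H1: μ_1 ≠ μ_2 (two-sample pooled-variance t-test, two-sided).
s_p² = [(10−1)·6.69² + (17−1)·8.75²]/(10+17−2) = 65.1122
t = (36.3 − 40.7)/√[65.1122·(1/10 + 1/17)] = -1.368
df = n₁ + n₂ − 2 = 25
Two-sided p-value ≈ 0.1834
Since p ≈ 0.1834 > α = 0.1, fail to reject H0; the data do not provide sufficient evidence against H0.

t = -1.368, df = 25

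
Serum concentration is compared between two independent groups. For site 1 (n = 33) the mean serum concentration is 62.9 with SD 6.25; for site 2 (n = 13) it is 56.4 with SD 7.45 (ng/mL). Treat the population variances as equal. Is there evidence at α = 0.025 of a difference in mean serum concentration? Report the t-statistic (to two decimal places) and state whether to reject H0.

Let group 1 = site 1, group 2 = site 2. H0: μ_1 = μ_2; H1: μ_1 ≠ μ_2 (two-sample pooled-variance t-test, two-sided).
s_p² = [(33−1)·6.25² + (13−1)·7.45²]/(33+13−2) = 43.5461
t = (62.9 − 56.4)/√[43.5461·(1/33 + 1/13)] = 3.01
df = n₁ + n₂ − 2 = 44
Two-sided p-value ≈ 0.004
Since p ≈ 0.004 < α = 0.025, reject H0; the data support H1.

t = 3.01; reject H0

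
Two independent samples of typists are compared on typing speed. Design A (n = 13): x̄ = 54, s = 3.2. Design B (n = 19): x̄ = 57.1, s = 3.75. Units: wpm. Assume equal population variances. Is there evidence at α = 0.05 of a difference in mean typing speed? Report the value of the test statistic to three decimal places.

-2.433

Let group 1 = design A, group 2 = design B. H0: μ_1 = μ_2; H1: μ_1 ≠ μ_2 (two-sample pooled-variance t-test, two-sided).
s_p² = [(13−1)·3.2² + (19−1)·3.75²]/(13+19−2) = 12.5335
t = (54 − 57.1)/√[12.5335·(1/13 + 1/19)] = -2.433
df = n₁ + n₂ − 2 = 30
Two-sided p-value ≈ 0.0212
Since p ≈ 0.0212 < α = 0.05, reject H0; the data support H1.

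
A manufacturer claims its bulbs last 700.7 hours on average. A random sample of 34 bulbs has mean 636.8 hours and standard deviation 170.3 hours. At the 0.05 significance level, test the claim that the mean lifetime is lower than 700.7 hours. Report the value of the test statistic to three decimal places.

H0: μ = 700.7; H1: μ < 700.7 (one-sample t-test, left-tailed).
t = (x̄ − μ₀)/(s/√n) = (636.8 − 700.7)/(170.3/√34) = -2.188
df = n − 1 = 33
p-value = P(T ≤ -2.188) ≈ 0.0179
Since p ≈ 0.0179 < α = 0.05, reject H0; the evidence is statistically significant.

-2.188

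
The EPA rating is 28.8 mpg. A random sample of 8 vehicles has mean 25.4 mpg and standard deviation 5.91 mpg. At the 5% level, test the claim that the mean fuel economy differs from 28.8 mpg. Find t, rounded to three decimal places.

-1.627

H0: μ = 28.8; H1: μ ≠ 28.8 (one-sample t-test, two-sided).
t = (x̄ − μ₀)/(s/√n) = (25.4 − 28.8)/(5.91/√8) = -1.627
df = n − 1 = 7
Two-sided p-value ≈ 0.1477
Since p ≈ 0.1477 > α = 0.05, fail to reject H0; the evidence is not statistically significant.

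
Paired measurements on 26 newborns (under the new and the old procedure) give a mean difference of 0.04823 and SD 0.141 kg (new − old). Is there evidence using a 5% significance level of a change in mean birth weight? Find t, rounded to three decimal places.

H0: μ_d = 0; H1: μ_d ≠ 0 (paired t-test on the differences, two-sided).
t = d̄/(s_d/√n) = 0.04823/(0.141/√26) = 1.744
df = n − 1 = 25
Two-sided p-value ≈ 0.0934
Since p ≈ 0.0934 > α = 0.05, fail to reject H0; the data do not provide sufficient evidence against H0.

1.744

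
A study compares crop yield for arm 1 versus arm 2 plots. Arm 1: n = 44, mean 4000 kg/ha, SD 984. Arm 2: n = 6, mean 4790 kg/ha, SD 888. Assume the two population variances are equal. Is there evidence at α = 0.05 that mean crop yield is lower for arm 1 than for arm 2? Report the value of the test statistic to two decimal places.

-1.86

Let group 1 = arm 1, group 2 = arm 2. H0: μ_1 = μ_2; H1: μ_1 < μ_2 (two-sample pooled-variance t-test, left-tailed).
s_p² = [(44−1)·984² + (6−1)·888²]/(44+6−2) = 949536
t = (4000 − 4790)/√[949536·(1/44 + 1/6)] = -1.86
df = n₁ + n₂ − 2 = 48
p-value = P(T ≤ -1.86) ≈ 0.0343
Since p ≈ 0.0343 < α = 0.05, reject H0; the evidence is statistically significant.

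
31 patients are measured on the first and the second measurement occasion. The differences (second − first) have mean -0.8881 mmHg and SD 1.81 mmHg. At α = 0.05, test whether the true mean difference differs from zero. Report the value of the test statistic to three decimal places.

-2.732

H0: μ_d = 0; H1: μ_d ≠ 0 (paired t-test on the differences, two-sided).
t = d̄/(s_d/√n) = -0.8881/(1.81/√31) = -2.732
df = n − 1 = 30
Two-sided p-value ≈ 0.0104
Since p ≈ 0.0104 < α = 0.05, reject H0; the evidence is statistically significant.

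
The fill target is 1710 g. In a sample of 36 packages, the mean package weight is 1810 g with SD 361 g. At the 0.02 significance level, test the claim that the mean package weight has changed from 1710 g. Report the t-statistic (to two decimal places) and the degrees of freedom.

H0: μ = 1710; H1: μ ≠ 1710 (one-sample t-test, two-sided).
t = (x̄ − μ₀)/(s/√n) = (1810 − 1710)/(361/√36) = 1.66
df = n − 1 = 35
Two-sided p-value ≈ 0.1054
Since p ≈ 0.1054 > α = 0.02, fail to reject H0; the evidence is not statistically significant.

t = 1.66, df = 35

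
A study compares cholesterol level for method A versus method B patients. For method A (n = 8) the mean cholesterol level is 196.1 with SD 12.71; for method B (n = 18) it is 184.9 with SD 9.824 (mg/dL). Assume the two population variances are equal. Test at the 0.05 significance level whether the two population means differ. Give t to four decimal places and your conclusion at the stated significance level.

t = 2.4528; reject H0

Let group 1 = method A, group 2 = method B. H0: μ_1 = μ_2; H1: μ_1 ≠ μ_2 (two-sample pooled-variance t-test, two-sided).
s_p² = [(8−1)·12.71² + (18−1)·9.824²]/(8+18−2) = 115.479
t = (196.1 − 184.9)/√[115.479·(1/8 + 1/18)] = 2.4528
df = n₁ + n₂ − 2 = 24
Two-sided p-value ≈ 0.0218
Since p ≈ 0.0218 < α = 0.05, reject H0; the evidence is statistically significant.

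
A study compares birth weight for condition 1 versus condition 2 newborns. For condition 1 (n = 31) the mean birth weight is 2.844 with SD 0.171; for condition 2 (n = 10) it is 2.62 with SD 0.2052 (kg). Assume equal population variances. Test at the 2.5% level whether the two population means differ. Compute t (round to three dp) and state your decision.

t = 3.432; reject H0

Let group 1 = condition 1, group 2 = condition 2. H0: μ_1 = μ_2; H1: μ_1 ≠ μ_2 (two-sample pooled-variance t-test, two-sided).
s_p² = [(31−1)·0.171² + (10−1)·0.2052²]/(31+10−2) = 0.0322101
t = (2.844 − 2.62)/√[0.0322101·(1/31 + 1/10)] = 3.432
df = n₁ + n₂ − 2 = 39
Two-sided p-value ≈ 0.0014
Since p ≈ 0.0014 < α = 0.025, reject H0; the data support H1.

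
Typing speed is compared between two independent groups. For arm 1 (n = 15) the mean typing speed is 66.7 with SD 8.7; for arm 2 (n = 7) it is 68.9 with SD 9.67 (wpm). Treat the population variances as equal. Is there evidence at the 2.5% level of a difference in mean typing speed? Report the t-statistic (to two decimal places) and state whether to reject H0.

t = -0.53; fail to reject H0

Let group 1 = arm 1, group 2 = arm 2. H0: μ_1 = μ_2; H1: μ_1 ≠ μ_2 (two-sample pooled-variance t-test, two-sided).
s_p² = [(15−1)·8.7² + (7−1)·9.67²]/(15+7−2) = 81.0357
t = (66.7 − 68.9)/√[81.0357·(1/15 + 1/7)] = -0.53
df = n₁ + n₂ − 2 = 20
Two-sided p-value ≈ 0.599
Since p ≈ 0.599 > α = 0.025, fail to reject H0; the evidence is not statistically significant.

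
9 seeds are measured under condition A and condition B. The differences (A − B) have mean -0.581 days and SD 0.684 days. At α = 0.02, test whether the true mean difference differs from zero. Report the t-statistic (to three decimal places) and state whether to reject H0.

t = -2.548; fail to reject H0

H0: μ_d = 0; H1: μ_d ≠ 0 (paired t-test on the differences, two-sided).
t = d̄/(s_d/√n) = -0.581/(0.684/√9) = -2.548
df = n − 1 = 8
Two-sided p-value ≈ 0.034
Since p ≈ 0.034 > α = 0.02, fail to reject H0; the data do not provide sufficient evidence against H0.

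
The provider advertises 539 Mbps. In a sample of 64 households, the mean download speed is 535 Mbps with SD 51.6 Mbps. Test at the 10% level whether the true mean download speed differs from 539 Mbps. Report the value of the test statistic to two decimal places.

H0: μ = 539; H1: μ ≠ 539 (one-sample t-test, two-sided).
t = (x̄ − μ₀)/(s/√n) = (535 − 539)/(51.6/√64) = -0.62
df = n − 1 = 63
Two-sided p-value ≈ 0.5374
Since p ≈ 0.5374 > α = 0.1, fail to reject H0; the data do not provide sufficient evidence against H0.

-0.62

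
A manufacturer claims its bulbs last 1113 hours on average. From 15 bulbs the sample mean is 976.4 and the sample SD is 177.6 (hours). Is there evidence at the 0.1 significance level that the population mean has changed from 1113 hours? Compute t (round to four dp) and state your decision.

t = -2.9789; reject H0

H0: μ = 1113; H1: μ ≠ 1113 (one-sample t-test, two-sided).
t = (x̄ − μ₀)/(s/√n) = (976.4 − 1113)/(177.6/√15) = -2.9789
df = n − 1 = 14
Two-sided p-value ≈ 0.010
Since p ≈ 0.010 < α = 0.1, reject H0; the data support H1.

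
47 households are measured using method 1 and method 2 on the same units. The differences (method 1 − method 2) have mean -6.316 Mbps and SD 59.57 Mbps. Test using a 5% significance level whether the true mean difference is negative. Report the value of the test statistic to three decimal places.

-0.727

H0: μ_d = 0; H1: μ_d < 0 (paired t-test on the differences, left-tailed).
t = d̄/(s_d/√n) = -6.316/(59.57/√47) = -0.727
df = n − 1 = 46
p-value = P(T ≤ -0.727) ≈ 0.235
Since p ≈ 0.235 > α = 0.05, fail to reject H0; the evidence is not statistically significant.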